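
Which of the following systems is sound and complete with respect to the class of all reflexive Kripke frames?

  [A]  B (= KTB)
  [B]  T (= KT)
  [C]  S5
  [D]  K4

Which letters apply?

B

(A) B (= KTB) is determined by the class of reflexive and symmetric frames.
(B) T (= KT) is determined by exactly this class.
(C) S5 is determined by the class of reflexive, symmetric, and transitive frames.
(D) K4 is determined by the class of transitive frames.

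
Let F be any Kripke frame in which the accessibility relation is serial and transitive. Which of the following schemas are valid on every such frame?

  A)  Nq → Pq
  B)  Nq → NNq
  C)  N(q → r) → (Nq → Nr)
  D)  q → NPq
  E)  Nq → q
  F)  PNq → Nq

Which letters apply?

A, B, C

(A) Nq → Pq is axiom D, which corresponds to seriality. Every such R is serial — valid.
(B) Nq → NNq (axiom 4) characterises the transitive frames. Every such R is transitive — valid.
(C) this is just K, valid on every normal frame.
(D) axiom B: valid iff R is symmetric. Such an R need not be symmetric — not valid.
(E) Nq → q is axiom T, which corresponds to reflexivity. Such an R need not be reflexive — not valid.
(F) PNq → Nq (the dual of axiom 5) characterises the euclidean frames. Such an R need not be euclidean — not valid.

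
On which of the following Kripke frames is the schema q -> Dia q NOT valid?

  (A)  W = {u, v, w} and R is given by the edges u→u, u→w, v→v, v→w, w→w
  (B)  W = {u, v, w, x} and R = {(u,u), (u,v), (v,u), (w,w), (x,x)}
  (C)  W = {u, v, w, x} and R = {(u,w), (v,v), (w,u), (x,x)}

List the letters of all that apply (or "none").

The schema q -> Dia q is the dual of axiom T; it is valid on a frame iff R is reflexive.
(A) R is reflexive (each world relates to itself), so the schema is valid here.
(B) R is not reflexive (not v R v), so the schema fails here.
(C) R is not reflexive (not u R u), so the schema fails here.

B, C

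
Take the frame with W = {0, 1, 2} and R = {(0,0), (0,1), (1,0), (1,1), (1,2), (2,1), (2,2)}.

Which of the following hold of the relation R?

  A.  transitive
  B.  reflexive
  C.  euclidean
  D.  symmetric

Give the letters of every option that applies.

(A) not transitive: 0 R 1 and 1 R 2 but not 0 R 2.
(B) reflexive: each world relates to itself.
(C) not euclidean: 1 R 0 and 1 R 2 but not 0 R 2.
(D) symmetric: every R-edge is matched by its reverse.

B, D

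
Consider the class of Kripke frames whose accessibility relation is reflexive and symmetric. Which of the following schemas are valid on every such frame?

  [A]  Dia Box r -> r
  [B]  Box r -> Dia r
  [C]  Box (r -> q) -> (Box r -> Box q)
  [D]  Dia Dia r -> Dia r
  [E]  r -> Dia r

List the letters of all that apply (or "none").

A, B, C, E

Reflexive relations are serial.
(A) Dia Box r -> r is the dual of axiom B, which corresponds to symmetry. Every such R is symmetric — valid.
(B) Box r -> Dia r is axiom D; it is valid on a frame exactly when R is serial. Every such R is serial, so valid.
(C) this is just K, valid on every normal frame.
(D) Dia Dia r -> Dia r is the dual of axiom 4; it is valid on a frame exactly when R is transitive. Such an R need not be transitive, so not valid.
(E) r -> Dia r is the dual of axiom T; it is valid on a frame exactly when R is reflexive. Every such R is reflexive, so valid.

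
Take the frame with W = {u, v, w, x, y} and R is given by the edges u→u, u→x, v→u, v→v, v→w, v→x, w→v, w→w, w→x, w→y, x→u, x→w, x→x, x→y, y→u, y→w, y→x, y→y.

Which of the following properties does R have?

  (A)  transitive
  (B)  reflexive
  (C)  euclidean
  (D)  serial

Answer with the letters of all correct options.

B, D

(A) not transitive: u R x and x R w but not u R w.
(B) reflexive: each world relates to itself.
(C) not euclidean: v R u and v R v but not u R v.
(D) serial: every world has an R-successor.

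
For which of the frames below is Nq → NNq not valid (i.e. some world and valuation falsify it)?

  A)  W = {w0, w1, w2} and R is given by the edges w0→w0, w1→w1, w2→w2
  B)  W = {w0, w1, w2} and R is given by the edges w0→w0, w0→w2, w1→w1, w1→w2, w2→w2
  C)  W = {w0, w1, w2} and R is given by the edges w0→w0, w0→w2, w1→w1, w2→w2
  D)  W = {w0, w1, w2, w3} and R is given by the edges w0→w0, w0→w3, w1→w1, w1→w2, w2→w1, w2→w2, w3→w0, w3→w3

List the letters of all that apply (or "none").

The schema Nq → NNq is axiom 4; it is valid on a frame iff R is transitive.
(A) R is transitive (R is closed under composition), so the schema is valid here.
(B) R is transitive (R is closed under composition), so the schema is valid here.
(C) R is transitive (R is closed under composition), so the schema is valid here.
(D) R is transitive (R is closed under composition), so the schema is valid here.

none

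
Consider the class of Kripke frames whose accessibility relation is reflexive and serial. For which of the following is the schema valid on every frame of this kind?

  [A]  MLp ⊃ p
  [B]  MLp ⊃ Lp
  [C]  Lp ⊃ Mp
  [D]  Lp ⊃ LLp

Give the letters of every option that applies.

C

(A) the dual of axiom B: valid iff R is symmetric. Such an R need not be symmetric — not valid.
(B) the dual of axiom 5: valid iff R is euclidean. Such an R need not be euclidean — not valid.
(C) Lp ⊃ Mp (axiom D) characterises the serial frames. Every such R is serial — valid.
(D) Lp ⊃ LLp is axiom 4, which corresponds to transitivity. Such an R need not be transitive — not valid.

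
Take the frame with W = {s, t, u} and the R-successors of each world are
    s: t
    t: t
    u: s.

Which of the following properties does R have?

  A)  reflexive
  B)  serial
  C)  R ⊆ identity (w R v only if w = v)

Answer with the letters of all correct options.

(A) not reflexive: not s R s.
(B) serial: every world has an R-successor.
(C) not ⊆ identity: s R t with s ≠ t.

B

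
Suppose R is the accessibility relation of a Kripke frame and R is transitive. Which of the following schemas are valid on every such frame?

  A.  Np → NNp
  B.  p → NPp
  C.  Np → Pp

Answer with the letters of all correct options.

A

(A) Np → NNp is axiom 4, which corresponds to transitivity. Every such R is transitive — valid.
(B) p → NPp is axiom B, which corresponds to symmetry. Such an R need not be symmetric — not valid.
(C) axiom D: valid iff R is serial. Such an R need not be serial — not valid.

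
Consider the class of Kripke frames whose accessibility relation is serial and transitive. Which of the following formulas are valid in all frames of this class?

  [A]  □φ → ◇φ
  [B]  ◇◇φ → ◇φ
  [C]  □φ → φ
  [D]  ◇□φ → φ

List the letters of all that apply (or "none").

A, B

(A) □φ → ◇φ is axiom D, which corresponds to seriality. Every such R is serial — valid.
(B) the dual of axiom 4: valid iff R is transitive. Every such R is transitive — valid.
(C) □φ → φ (axiom T) characterises the reflexive frames. Such an R need not be reflexive — not valid.
(D) ◇□φ → φ (the dual of axiom B) characterises the symmetric frames. Such an R need not be symmetric — not valid.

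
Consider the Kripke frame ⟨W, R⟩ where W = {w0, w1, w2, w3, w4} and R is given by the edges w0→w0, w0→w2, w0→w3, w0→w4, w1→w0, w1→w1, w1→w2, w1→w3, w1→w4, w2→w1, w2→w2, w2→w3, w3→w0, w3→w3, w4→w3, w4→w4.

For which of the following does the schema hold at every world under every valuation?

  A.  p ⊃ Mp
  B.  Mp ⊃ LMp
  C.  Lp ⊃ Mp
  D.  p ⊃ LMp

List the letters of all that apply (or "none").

R is reflexive: each world relates to itself.
R is not symmetric: w0 R w2 but not w2 R w0.
R is not euclidean: w0 R w2 and w0 R w0 but not w2 R w0.
R is serial: every world has an R-successor.
(A) p ⊃ Mp is the dual of axiom T, which corresponds to reflexivity. R is reflexive — valid.
(B) axiom 5: valid iff R is euclidean. R is not euclidean — not valid.
(C) Lp ⊃ Mp is axiom D, which corresponds to seriality. R is serial — valid.
(D) p ⊃ LMp is axiom B, which corresponds to symmetry. R is not symmetric — not valid.

A, C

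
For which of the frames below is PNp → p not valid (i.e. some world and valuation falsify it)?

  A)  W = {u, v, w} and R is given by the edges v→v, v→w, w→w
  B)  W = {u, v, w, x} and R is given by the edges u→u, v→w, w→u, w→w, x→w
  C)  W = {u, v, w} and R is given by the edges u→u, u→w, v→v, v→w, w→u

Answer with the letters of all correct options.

The schema PNp → p is the dual of axiom B; it is valid on a frame iff R is symmetric.
(A) R is not symmetric (v R w but not w R v), so the schema fails here.
(B) R is not symmetric (v R w but not w R v), so the schema fails here.
(C) R is not symmetric (v R w but not w R v), so the schema fails here.

A, B, C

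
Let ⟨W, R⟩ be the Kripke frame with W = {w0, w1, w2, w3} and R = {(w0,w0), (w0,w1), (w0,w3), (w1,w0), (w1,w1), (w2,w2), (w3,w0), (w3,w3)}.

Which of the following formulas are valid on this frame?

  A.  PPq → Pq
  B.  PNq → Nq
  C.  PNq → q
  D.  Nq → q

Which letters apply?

R is reflexive: each world relates to itself.
R is symmetric: every R-edge is matched by its reverse.
R is not transitive: w1 R w0 and w0 R w3 but not w1 R w3.
R is not euclidean: w0 R w1 and w0 R w3 but not w1 R w3.
(A) the dual of axiom 4: valid iff R is transitive. R is not transitive — not valid.
(B) PNq → Nq is the dual of axiom 5, which corresponds to the euclidean property. R is not euclidean — not valid.
(C) PNq → q (the dual of axiom B) characterises the symmetric frames. R is symmetric — valid.
(D) Nq → q is axiom T, which corresponds to reflexivity. R is reflexive — valid.

C, D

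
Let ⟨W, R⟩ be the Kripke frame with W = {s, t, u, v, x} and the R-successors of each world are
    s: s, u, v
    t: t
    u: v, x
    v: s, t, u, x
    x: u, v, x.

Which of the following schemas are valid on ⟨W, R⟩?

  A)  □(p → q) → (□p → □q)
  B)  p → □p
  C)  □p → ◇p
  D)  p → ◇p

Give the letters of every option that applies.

R is not reflexive: not u R u.
R is serial: every world has an R-successor.
R is not a subset of the identity: s R u with s ≠ u.
(A) □(p → q) → (□p → □q) is axiom K, valid on every Kripke frame — valid.
(B) p → □p is valid only on frames where every R-edge is a self-loop. Here R ⊄ identity — not valid.
(C) □p → ◇p (axiom D) characterises the serial frames. R is serial — valid.
(D) p → ◇p is the dual of axiom T; it is valid on a frame exactly when R is reflexive. R is not reflexive, so not valid.

A, C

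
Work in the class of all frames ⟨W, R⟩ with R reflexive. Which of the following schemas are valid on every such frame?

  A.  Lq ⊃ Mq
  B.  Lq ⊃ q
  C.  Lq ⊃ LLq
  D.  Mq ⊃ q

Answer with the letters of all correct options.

A, B

A reflexive relation is serial.
(A) Lq ⊃ Mq is axiom D, which corresponds to seriality. Every such R is serial — valid.
(B) Lq ⊃ q is axiom T, which corresponds to reflexivity. Every such R is reflexive — valid.
(C) Lq ⊃ LLq is axiom 4, which corresponds to transitivity. Such an R need not be transitive — not valid.
(D) Mq ⊃ q (the converse of T) corresponds to R being a subset of the identity. Such an R need not be a subset of the identity, so not valid.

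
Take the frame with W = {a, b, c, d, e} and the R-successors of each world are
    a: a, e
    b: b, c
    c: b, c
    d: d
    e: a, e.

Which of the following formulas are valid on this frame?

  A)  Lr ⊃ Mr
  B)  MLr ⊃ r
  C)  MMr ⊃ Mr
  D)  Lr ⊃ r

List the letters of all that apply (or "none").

A, B, C, D

R is reflexive: each world relates to itself.
R is symmetric: every R-edge is matched by its reverse.
R is transitive: R is closed under composition.
R is serial: every world has an R-successor.
(A) Lr ⊃ Mr is axiom D; it is valid on a frame exactly when R is serial. R is serial, so valid.
(B) MLr ⊃ r (the dual of axiom B) characterises the symmetric frames. R is symmetric — valid.
(C) MMr ⊃ Mr is the dual of axiom 4; it is valid on a frame exactly when R is transitive. R is transitive, so valid.
(D) axiom T: valid iff R is reflexive. R is reflexive — valid.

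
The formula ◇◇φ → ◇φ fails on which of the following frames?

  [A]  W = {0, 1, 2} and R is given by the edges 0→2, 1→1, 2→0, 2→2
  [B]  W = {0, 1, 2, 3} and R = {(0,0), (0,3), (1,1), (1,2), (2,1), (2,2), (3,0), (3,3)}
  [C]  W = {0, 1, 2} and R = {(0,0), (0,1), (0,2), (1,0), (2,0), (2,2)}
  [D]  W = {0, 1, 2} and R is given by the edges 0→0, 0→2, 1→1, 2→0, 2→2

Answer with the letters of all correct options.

The schema ◇◇φ → ◇φ is the dual of axiom 4; it is valid on a frame iff R is transitive.
(A) R is not transitive (0 R 2 and 2 R 0 but not 0 R 0), so the schema fails here.
(B) R is transitive (R is closed under composition), so the schema is valid here.
(C) R is not transitive (1 R 0 and 0 R 1 but not 1 R 1), so the schema fails here.
(D) R is transitive (R is closed under composition), so the schema is valid here.

A, C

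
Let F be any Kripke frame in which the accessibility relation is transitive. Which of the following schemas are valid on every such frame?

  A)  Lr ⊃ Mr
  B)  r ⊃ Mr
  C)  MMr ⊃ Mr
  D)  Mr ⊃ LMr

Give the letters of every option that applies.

C

(A) Lr ⊃ Mr (axiom D) characterises the serial frames. Such an R need not be serial — not valid.
(B) r ⊃ Mr (the dual of axiom T) characterises the reflexive frames. Such an R need not be reflexive — not valid.
(C) MMr ⊃ Mr (the dual of axiom 4) characterises the transitive frames. Every such R is transitive — valid.
(D) Mr ⊃ LMr (axiom 5) characterises the euclidean frames. Such an R need not be euclidean — not valid.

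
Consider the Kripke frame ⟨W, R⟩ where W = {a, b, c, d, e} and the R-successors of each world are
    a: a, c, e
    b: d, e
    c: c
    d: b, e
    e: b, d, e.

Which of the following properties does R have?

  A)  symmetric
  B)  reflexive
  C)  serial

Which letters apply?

C

(A) not symmetric: a R c but not c R a.
(B) not reflexive: not b R b.
(C) serial: every world has an R-successor.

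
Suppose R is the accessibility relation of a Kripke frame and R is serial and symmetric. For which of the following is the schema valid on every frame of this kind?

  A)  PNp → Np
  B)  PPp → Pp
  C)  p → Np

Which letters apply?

(A) PNp → Np is the dual of axiom 5, which corresponds to the euclidean property. Such an R need not be euclidean — not valid.
(B) PPp → Pp is the dual of axiom 4; it is valid on a frame exactly when R is transitive. Such an R need not be transitive, so not valid.
(C) p → Np (equivalent to ◇p→p) corresponds to R being a subset of the identity. Such an R need not be a subset of the identity, so not valid.

none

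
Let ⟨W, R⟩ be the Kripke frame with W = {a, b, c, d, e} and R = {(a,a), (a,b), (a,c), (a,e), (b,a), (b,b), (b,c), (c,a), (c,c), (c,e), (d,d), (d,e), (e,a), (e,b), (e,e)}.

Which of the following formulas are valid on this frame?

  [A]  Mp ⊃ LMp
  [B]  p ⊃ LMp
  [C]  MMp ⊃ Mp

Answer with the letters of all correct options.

R is not symmetric: b R c but not c R b.
R is not transitive: b R a and a R e but not b R e.
R is not euclidean: a R b and a R e but not b R e.
(A) Mp ⊃ LMp is axiom 5, which corresponds to the euclidean property. R is not euclidean — not valid.
(B) p ⊃ LMp is axiom B, which corresponds to symmetry. R is not symmetric — not valid.
(C) MMp ⊃ Mp is the dual of axiom 4, which corresponds to transitivity. R is not transitive — not valid.

none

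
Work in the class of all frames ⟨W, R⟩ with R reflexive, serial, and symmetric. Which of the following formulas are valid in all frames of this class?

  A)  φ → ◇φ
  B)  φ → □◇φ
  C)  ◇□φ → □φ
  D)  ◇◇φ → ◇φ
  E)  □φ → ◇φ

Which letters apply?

(A) φ → ◇φ is the dual of axiom T; it is valid on a frame exactly when R is reflexive. Every such R is reflexive, so valid.
(B) axiom B: valid iff R is symmetric. Every such R is symmetric — valid.
(C) ◇□φ → □φ (the dual of axiom 5) characterises the euclidean frames. Such an R need not be euclidean — not valid.
(D) the dual of axiom 4: valid iff R is transitive. Such an R need not be transitive — not valid.
(E) axiom D: valid iff R is serial. Every such R is serial — valid.

A, B, E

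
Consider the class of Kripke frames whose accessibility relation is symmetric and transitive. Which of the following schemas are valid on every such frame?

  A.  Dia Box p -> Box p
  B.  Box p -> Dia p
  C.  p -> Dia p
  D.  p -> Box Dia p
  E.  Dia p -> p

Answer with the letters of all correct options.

A, D

A symmetric transitive relation is euclidean (uRv and uRw give vRu by symmetry, then vRw by transitivity).
(A) Dia Box p -> Box p (the dual of axiom 5) characterises the euclidean frames. Every such R is euclidean — valid.
(B) Box p -> Dia p (axiom D) characterises the serial frames. Such an R need not be serial — not valid.
(C) p -> Dia p is the dual of axiom T, which corresponds to reflexivity. Such an R need not be reflexive — not valid.
(D) p -> Box Dia p (axiom B) characterises the symmetric frames. Every such R is symmetric — valid.
(E) Dia p -> p is the converse of T; it holds exactly when R ⊆ identity. Such an R need not be a subset of the identity — not valid.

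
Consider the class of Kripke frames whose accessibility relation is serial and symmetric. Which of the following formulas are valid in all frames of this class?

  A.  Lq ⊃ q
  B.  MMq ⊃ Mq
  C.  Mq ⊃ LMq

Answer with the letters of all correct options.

(A) axiom T: valid iff R is reflexive. Such an R need not be reflexive — not valid.
(B) MMq ⊃ Mq (the dual of axiom 4) characterises the transitive frames. Such an R need not be transitive — not valid.
(C) Mq ⊃ LMq is axiom 5; it is valid on a frame exactly when R is euclidean. Such an R need not be euclidean, so not valid.

none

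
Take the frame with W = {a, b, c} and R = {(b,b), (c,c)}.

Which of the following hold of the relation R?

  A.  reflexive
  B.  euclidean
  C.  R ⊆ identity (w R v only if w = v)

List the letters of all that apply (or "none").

(A) not reflexive: not a R a.
(B) euclidean: any two R-successors of the same world are R-related.
(C) ⊆ identity: every R-edge is a self-loop.

B, C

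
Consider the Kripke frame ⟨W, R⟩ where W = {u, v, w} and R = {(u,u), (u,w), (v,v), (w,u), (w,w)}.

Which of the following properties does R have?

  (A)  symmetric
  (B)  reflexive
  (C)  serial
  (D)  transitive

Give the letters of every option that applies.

A, B, C, D

(A) symmetric: every R-edge is matched by its reverse.
(B) reflexive: each world relates to itself.
(C) serial: every world has an R-successor.
(D) transitive: R is closed under composition.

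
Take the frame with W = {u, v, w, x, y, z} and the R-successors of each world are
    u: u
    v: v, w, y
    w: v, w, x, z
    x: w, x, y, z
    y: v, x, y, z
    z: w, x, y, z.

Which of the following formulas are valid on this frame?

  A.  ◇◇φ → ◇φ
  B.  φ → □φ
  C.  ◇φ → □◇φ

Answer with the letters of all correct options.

R is not transitive: v R w and w R x but not v R x.
R is not euclidean: v R w and v R y but not w R y.
R is not a subset of the identity: v R w with v ≠ w.
(A) ◇◇φ → ◇φ is the dual of axiom 4; it is valid on a frame exactly when R is transitive. R is not transitive, so not valid.
(B) φ → □φ is valid only on frames where every R-edge is a self-loop. Here R ⊄ identity — not valid.
(C) axiom 5: valid iff R is euclidean. R is not euclidean — not valid.

none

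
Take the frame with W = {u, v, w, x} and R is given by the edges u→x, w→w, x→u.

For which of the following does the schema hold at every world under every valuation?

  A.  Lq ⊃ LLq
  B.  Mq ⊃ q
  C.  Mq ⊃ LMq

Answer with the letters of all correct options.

R is not transitive: u R x and x R u but not u R u.
R is not euclidean: u R x and u R x but not x R x.
R is not a subset of the identity: u R x with u ≠ x.
(A) Lq ⊃ LLq is axiom 4, which corresponds to transitivity. R is not transitive — not valid.
(B) Mq ⊃ q is the converse of T; it holds exactly when R ⊆ identity. Here R ⊄ identity — not valid.
(C) Mq ⊃ LMq (axiom 5) characterises the euclidean frames. R is not euclidean — not valid.

none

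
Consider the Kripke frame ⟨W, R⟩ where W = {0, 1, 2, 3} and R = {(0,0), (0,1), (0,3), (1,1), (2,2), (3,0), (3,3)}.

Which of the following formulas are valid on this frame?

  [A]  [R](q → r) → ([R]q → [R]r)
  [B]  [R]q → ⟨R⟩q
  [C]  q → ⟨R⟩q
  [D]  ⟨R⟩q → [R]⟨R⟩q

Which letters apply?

A, B, C

R is reflexive: each world relates to itself.
R is not euclidean: 0 R 1 and 0 R 0 but not 1 R 0.
R is serial: every world has an R-successor.
(A) [R](q → r) → ([R]q → [R]r) is axiom K, valid on every Kripke frame — valid.
(B) [R]q → ⟨R⟩q is axiom D; it is valid on a frame exactly when R is serial. R is serial, so valid.
(C) q → ⟨R⟩q is the dual of axiom T, which corresponds to reflexivity. R is reflexive — valid.
(D) ⟨R⟩q → [R]⟨R⟩q is axiom 5, which corresponds to the euclidean property. R is not euclidean — not valid.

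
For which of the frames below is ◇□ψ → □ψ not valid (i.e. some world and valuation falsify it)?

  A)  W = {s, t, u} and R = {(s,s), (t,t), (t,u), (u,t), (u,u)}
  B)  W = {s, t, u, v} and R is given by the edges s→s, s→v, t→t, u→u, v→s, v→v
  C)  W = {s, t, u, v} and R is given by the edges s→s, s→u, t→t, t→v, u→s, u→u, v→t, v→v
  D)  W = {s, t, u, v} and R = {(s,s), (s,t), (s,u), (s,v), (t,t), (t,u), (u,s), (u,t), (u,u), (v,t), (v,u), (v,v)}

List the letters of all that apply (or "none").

The schema ◇□ψ → □ψ is the dual of axiom 5; it is valid on a frame iff R is euclidean.
(A) R is euclidean (any two R-successors of the same world are R-related), so the schema is valid here.
(B) R is euclidean (any two R-successors of the same world are R-related), so the schema is valid here.
(C) R is euclidean (any two R-successors of the same world are R-related), so the schema is valid here.
(D) R is not euclidean (s R t and s R s but not t R s), so the schema fails here.

D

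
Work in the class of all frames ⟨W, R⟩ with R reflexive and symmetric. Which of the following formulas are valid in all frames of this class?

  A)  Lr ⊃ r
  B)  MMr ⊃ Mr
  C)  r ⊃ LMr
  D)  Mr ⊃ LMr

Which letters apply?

A, C

Reflexive relations are serial.
(A) Lr ⊃ r is axiom T, which corresponds to reflexivity. Every such R is reflexive — valid.
(B) MMr ⊃ Mr is the dual of axiom 4; it is valid on a frame exactly when R is transitive. Such an R need not be transitive, so not valid.
(C) axiom B: valid iff R is symmetric. Every such R is symmetric — valid.
(D) Mr ⊃ LMr (axiom 5) characterises the euclidean frames. Such an R need not be euclidean — not valid.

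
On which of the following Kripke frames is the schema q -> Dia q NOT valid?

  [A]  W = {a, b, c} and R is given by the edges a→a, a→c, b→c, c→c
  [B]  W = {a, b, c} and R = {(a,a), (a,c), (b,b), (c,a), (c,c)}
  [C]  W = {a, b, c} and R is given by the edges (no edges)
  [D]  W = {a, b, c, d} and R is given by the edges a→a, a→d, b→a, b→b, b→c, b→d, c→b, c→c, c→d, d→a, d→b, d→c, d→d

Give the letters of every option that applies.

A, C

The schema q -> Dia q is the dual of axiom T; it is valid on a frame iff R is reflexive.
(A) R is not reflexive (not b R b), so the schema fails here.
(B) R is reflexive (each world relates to itself), so the schema is valid here.
(C) R is not reflexive (not a R a), so the schema fails here.
(D) R is reflexive (each world relates to itself), so the schema is valid here.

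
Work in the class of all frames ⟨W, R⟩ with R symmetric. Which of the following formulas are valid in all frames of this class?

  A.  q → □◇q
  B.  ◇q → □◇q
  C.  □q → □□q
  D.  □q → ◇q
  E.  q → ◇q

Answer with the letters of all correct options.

A

(A) q → □◇q is axiom B; it is valid on a frame exactly when R is symmetric. Every such R is symmetric, so valid.
(B) ◇q → □◇q (axiom 5) characterises the euclidean frames. Such an R need not be euclidean — not valid.
(C) □q → □□q is axiom 4, which corresponds to transitivity. Such an R need not be transitive — not valid.
(D) □q → ◇q is axiom D, which corresponds to seriality. Such an R need not be serial — not valid.
(E) q → ◇q is the dual of axiom T, which corresponds to reflexivity. Such an R need not be reflexive — not valid.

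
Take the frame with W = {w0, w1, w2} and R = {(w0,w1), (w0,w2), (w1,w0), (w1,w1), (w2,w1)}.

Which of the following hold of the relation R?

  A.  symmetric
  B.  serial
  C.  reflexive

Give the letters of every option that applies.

(A) not symmetric: w0 R w2 but not w2 R w0.
(B) serial: every world has an R-successor.
(C) not reflexive: not w0 R w0.

B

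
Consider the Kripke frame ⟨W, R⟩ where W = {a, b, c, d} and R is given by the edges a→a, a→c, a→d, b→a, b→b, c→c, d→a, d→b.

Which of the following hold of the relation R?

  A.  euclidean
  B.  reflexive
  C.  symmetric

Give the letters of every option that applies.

none

(A) not euclidean: a R c and a R a but not c R a.
(B) not reflexive: not d R d.
(C) not symmetric: a R c but not c R a.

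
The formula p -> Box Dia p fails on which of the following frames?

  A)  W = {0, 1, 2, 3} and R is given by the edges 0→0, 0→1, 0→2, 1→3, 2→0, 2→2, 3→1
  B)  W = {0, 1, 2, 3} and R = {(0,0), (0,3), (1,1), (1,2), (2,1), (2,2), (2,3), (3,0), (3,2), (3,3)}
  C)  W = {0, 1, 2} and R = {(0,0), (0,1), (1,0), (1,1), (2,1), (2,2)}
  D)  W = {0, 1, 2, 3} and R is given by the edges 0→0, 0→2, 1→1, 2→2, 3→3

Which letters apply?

The schema p -> Box Dia p is axiom B; it is valid on a frame iff R is symmetric.
(A) R is not symmetric (0 R 1 but not 1 R 0), so the schema fails here.
(B) R is symmetric (every R-edge is matched by its reverse), so the schema is valid here.
(C) R is not symmetric (2 R 1 but not 1 R 2), so the schema fails here.
(D) R is not symmetric (0 R 2 but not 2 R 0), so the schema fails here.

A, C, D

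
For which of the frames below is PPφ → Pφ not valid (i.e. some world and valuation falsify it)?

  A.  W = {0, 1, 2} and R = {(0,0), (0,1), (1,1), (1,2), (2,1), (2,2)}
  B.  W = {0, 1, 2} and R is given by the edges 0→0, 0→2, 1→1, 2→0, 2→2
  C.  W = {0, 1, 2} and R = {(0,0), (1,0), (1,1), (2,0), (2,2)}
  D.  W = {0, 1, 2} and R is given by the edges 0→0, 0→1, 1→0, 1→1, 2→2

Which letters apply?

The schema PPφ → Pφ is the dual of axiom 4; it is valid on a frame iff R is transitive.
(A) R is not transitive (0 R 1 and 1 R 2 but not 0 R 2), so the schema fails here.
(B) R is transitive (R is closed under composition), so the schema is valid here.
(C) R is transitive (R is closed under composition), so the schema is valid here.
(D) R is transitive (R is closed under composition), so the schema is valid here.

A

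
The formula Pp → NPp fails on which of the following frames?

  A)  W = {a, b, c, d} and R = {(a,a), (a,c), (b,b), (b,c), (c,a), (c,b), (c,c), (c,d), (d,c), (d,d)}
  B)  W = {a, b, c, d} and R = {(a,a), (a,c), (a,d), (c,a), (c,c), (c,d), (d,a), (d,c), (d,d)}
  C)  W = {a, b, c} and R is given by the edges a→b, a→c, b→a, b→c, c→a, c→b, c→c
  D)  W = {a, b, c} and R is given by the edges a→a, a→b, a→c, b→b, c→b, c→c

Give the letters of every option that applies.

A, C, D

The schema Pp → NPp is axiom 5; it is valid on a frame iff R is euclidean.
(A) R is not euclidean (c R a and c R b but not a R b), so the schema fails here.
(B) R is euclidean (any two R-successors of the same world are R-related), so the schema is valid here.
(C) R is not euclidean (a R b and a R b but not b R b), so the schema fails here.
(D) R is not euclidean (a R b and a R a but not b R a), so the schema fails here.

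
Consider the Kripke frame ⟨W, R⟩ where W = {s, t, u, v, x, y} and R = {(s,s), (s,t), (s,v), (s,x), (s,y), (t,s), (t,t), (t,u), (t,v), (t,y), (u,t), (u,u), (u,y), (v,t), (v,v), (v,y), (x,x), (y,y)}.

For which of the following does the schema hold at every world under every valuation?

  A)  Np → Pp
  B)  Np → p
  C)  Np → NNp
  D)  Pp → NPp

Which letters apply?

A, B

R is reflexive: each world relates to itself.
R is not transitive: s R t and t R u but not s R u.
R is not euclidean: s R t and s R x but not t R x.
R is serial: every world has an R-successor.
(A) axiom D: valid iff R is serial. R is serial — valid.
(B) Np → p (axiom T) characterises the reflexive frames. R is reflexive — valid.
(C) axiom 4: valid iff R is transitive. R is not transitive — not valid.
(D) Pp → NPp is axiom 5, which corresponds to the euclidean property. R is not euclidean — not valid.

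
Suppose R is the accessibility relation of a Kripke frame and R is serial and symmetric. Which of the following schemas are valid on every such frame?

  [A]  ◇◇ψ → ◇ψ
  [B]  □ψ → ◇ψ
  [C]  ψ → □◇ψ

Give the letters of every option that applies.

(A) ◇◇ψ → ◇ψ (the dual of axiom 4) characterises the transitive frames. Such an R need not be transitive — not valid.
(B) □ψ → ◇ψ (axiom D) characterises the serial frames. Every such R is serial — valid.
(C) ψ → □◇ψ is axiom B, which corresponds to symmetry. Every such R is symmetric — valid.

B, C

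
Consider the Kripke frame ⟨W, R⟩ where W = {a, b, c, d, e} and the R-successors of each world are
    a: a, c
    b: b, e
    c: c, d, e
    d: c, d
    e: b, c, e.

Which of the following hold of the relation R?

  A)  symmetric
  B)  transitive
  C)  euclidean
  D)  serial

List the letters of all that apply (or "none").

(A) not symmetric: a R c but not c R a.
(B) not transitive: a R c and c R d but not a R d.
(C) not euclidean: a R c and a R a but not c R a.
(D) serial: every world has an R-successor.

D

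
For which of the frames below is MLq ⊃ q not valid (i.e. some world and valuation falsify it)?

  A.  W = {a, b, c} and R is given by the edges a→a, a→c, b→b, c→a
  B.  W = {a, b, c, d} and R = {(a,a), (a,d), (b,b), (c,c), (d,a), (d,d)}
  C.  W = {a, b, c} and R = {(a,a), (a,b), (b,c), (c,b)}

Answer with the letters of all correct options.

The schema MLq ⊃ q is the dual of axiom B; it is valid on a frame iff R is symmetric.
(A) R is symmetric (every R-edge is matched by its reverse), so the schema is valid here.
(B) R is symmetric (every R-edge is matched by its reverse), so the schema is valid here.
(C) R is not symmetric (a R b but not b R a), so the schema fails here.

C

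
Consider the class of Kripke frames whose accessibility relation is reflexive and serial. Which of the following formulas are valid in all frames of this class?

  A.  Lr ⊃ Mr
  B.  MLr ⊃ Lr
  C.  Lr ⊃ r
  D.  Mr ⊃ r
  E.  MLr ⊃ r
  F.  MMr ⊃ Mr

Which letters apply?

A, C

(A) Lr ⊃ Mr is axiom D, which corresponds to seriality. Every such R is serial — valid.
(B) MLr ⊃ Lr is the dual of axiom 5; it is valid on a frame exactly when R is euclidean. Such an R need not be euclidean, so not valid.
(C) axiom T: valid iff R is reflexive. Every such R is reflexive — valid.
(D) Mr ⊃ r is valid only on frames where every R-edge is a self-loop. Such an R need not be a subset of the identity — not valid.
(E) MLr ⊃ r (the dual of axiom B) characterises the symmetric frames. Such an R need not be symmetric — not valid.
(F) MMr ⊃ Mr (the dual of axiom 4) characterises the transitive frames. Such an R need not be transitive — not valid.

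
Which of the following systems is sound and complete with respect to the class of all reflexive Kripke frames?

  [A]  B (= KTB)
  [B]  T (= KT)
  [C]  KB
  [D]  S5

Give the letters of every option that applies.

(A) B (= KTB) is determined by the class of reflexive and symmetric frames.
(B) T (= KT) is determined by exactly this class.
(C) KB is determined by the class of symmetric frames.
(D) S5 is determined by the class of reflexive, symmetric, and transitive frames.

B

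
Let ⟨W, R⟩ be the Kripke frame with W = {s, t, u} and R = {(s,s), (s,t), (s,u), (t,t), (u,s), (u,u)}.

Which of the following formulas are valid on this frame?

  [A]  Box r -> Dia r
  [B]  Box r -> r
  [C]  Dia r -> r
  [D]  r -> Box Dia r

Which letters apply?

R is reflexive: each world relates to itself.
R is not symmetric: s R t but not t R s.
R is serial: every world has an R-successor.
R is not a subset of the identity: s R t with s ≠ t.
(A) Box r -> Dia r is axiom D; it is valid on a frame exactly when R is serial. R is serial, so valid.
(B) Box r -> r is axiom T; it is valid on a frame exactly when R is reflexive. R is reflexive, so valid.
(C) Dia r -> r is the converse of T; it holds exactly when R ⊆ identity. Here R ⊄ identity — not valid.
(D) r -> Box Dia r (axiom B) characterises the symmetric frames. R is not symmetric — not valid.

A, B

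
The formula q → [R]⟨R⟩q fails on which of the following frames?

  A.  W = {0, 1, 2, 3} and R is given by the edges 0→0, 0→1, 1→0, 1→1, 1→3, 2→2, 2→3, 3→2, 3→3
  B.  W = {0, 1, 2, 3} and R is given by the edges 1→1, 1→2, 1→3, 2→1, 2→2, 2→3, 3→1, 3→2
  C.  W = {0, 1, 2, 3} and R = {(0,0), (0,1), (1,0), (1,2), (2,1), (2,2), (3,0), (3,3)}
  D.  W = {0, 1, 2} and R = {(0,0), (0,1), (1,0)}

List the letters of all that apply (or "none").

The schema q → [R]⟨R⟩q is axiom B; it is valid on a frame iff R is symmetric.
(A) R is not symmetric (1 R 3 but not 3 R 1), so the schema fails here.
(B) R is symmetric (every R-edge is matched by its reverse), so the schema is valid here.
(C) R is not symmetric (3 R 0 but not 0 R 3), so the schema fails here.
(D) R is symmetric (every R-edge is matched by its reverse), so the schema is valid here.

A, C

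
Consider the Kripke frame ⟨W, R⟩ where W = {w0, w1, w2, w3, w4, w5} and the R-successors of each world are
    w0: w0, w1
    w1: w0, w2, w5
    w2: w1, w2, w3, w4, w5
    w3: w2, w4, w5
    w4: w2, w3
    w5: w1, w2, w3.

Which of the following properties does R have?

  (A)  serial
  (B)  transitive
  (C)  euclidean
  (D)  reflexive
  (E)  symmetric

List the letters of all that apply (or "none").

A, E

(A) serial: every world has an R-successor.
(B) not transitive: w0 R w1 and w1 R w2 but not w0 R w2.
(C) not euclidean: w1 R w0 and w1 R w2 but not w0 R w2.
(D) not reflexive: not w1 R w1.
(E) symmetric: every R-edge is matched by its reverse.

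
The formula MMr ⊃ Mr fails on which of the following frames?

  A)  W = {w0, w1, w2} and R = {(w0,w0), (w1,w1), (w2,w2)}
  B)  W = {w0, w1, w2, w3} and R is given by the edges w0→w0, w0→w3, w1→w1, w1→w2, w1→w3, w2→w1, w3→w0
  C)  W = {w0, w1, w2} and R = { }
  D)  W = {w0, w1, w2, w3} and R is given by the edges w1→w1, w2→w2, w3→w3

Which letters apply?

The schema MMr ⊃ Mr is the dual of axiom 4; it is valid on a frame iff R is transitive.
(A) R is transitive (R is closed under composition), so the schema is valid here.
(B) R is not transitive (w1 R w3 and w3 R w0 but not w1 R w0), so the schema fails here.
(C) R is transitive (R is closed under composition), so the schema is valid here.
(D) R is transitive (R is closed under composition), so the schema is valid here.

B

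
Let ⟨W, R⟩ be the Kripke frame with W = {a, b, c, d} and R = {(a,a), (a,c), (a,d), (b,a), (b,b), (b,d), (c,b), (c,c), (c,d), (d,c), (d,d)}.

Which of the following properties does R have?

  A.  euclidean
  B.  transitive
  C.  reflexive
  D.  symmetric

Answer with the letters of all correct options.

(A) not euclidean: a R c and a R a but not c R a.
(B) not transitive: a R c and c R b but not a R b.
(C) reflexive: each world relates to itself.
(D) not symmetric: a R c but not c R a.

C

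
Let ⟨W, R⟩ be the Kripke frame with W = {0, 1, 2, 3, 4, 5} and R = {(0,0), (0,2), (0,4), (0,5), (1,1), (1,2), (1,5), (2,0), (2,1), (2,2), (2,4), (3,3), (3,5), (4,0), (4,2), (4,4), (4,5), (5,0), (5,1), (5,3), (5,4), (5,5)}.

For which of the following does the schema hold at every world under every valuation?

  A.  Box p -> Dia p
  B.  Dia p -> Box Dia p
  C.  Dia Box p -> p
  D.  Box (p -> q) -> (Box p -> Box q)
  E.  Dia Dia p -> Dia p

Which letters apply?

A, C, D

R is symmetric: every R-edge is matched by its reverse.
R is not transitive: 0 R 2 and 2 R 1 but not 0 R 1.
R is not euclidean: 0 R 2 and 0 R 5 but not 2 R 5.
R is serial: every world has an R-successor.
(A) Box p -> Dia p (axiom D) characterises the serial frames. R is serial — valid.
(B) axiom 5: valid iff R is euclidean. R is not euclidean — not valid.
(C) Dia Box p -> p is the dual of axiom B, which corresponds to symmetry. R is symmetric — valid.
(D) this is just K, valid on every normal frame.
(E) Dia Dia p -> Dia p is the dual of axiom 4; it is valid on a frame exactly when R is transitive. R is not transitive, so not valid.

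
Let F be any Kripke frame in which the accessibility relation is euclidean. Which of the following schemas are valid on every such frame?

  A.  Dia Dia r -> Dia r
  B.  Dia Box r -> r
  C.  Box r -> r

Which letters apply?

none

(A) Dia Dia r -> Dia r (the dual of axiom 4) characterises the transitive frames. Such an R need not be transitive — not valid.
(B) Dia Box r -> r is the dual of axiom B, which corresponds to symmetry. Such an R need not be symmetric — not valid.
(C) axiom T: valid iff R is reflexive. Such an R need not be reflexive — not valid.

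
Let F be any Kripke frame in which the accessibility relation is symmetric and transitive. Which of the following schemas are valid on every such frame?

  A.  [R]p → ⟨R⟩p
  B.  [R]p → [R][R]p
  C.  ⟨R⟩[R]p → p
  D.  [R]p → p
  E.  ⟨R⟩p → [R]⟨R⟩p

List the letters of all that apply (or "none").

A symmetric transitive relation is euclidean (uRv and uRw give vRu by symmetry, then vRw by transitivity).
(A) axiom D: valid iff R is serial. Such an R need not be serial — not valid.
(B) [R]p → [R][R]p is axiom 4, which corresponds to transitivity. Every such R is transitive — valid.
(C) the dual of axiom B: valid iff R is symmetric. Every such R is symmetric — valid.
(D) [R]p → p is axiom T; it is valid on a frame exactly when R is reflexive. Such an R need not be reflexive, so not valid.
(E) ⟨R⟩p → [R]⟨R⟩p is axiom 5, which corresponds to the euclidean property. Every such R is euclidean — valid.

B, C, E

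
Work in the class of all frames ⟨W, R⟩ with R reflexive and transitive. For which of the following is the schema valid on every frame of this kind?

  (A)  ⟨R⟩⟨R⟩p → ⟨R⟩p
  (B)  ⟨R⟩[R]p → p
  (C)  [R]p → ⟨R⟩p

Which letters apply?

Reflexive relations are serial.
(A) the dual of axiom 4: valid iff R is transitive. Every such R is transitive — valid.
(B) the dual of axiom B: valid iff R is symmetric. Such an R need not be symmetric — not valid.
(C) axiom D: valid iff R is serial. Every such R is serial — valid.

A, C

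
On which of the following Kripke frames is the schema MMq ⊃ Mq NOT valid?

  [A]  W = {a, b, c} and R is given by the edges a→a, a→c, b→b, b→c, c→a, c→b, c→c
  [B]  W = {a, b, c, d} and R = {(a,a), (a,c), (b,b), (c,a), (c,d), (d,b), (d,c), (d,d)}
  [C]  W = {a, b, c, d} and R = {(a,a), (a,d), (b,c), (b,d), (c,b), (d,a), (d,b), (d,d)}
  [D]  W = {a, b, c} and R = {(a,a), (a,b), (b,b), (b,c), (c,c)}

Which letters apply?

The schema MMq ⊃ Mq is the dual of axiom 4; it is valid on a frame iff R is transitive.
(A) R is not transitive (a R c and c R b but not a R b), so the schema fails here.
(B) R is not transitive (a R c and c R d but not a R d), so the schema fails here.
(C) R is not transitive (a R d and d R b but not a R b), so the schema fails here.
(D) R is not transitive (a R b and b R c but not a R c), so the schema fails here.

A, B, C, D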